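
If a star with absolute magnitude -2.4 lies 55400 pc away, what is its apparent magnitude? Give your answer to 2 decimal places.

m ≈ 16.32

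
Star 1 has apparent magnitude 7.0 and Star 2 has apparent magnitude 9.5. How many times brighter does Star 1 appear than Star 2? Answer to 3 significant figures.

10.0

Δm = 7.0 − (9.5) = -2.5
Flux ratio = 10^(−0.4 Δm) = 10^(−0.4 × -2.5) = 10^1.000 = 10.00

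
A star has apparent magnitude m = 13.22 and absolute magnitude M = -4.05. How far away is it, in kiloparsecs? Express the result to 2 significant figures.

d ≈ 28 kpc

Distance modulus: m − M = 13.22 − (-4.05) = 17.270
m − M = 5 log₁₀ d − 5
log₁₀ d = (m − M)/5 + 1 = 4.4540
d = 10^4.4540 = 28440 pc
= 28.44 kpc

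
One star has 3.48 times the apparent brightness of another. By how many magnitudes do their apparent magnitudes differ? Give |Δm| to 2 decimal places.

Pogson: Δm = −2.5 log₁₀(ratio) = −2.5 log₁₀(3.48) = −2.5 × 0.5416 = -1.354

|Δm| ≈ 1.35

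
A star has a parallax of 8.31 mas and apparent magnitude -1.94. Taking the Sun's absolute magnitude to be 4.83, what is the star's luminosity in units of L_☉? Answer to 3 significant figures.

d = 1/p = 1000/8.31 mas = 120.3 pc
M = m − 5 log₁₀ d + 5 = -1.94 − 5·2.0804 + 5 = -7.342
M − M_☉ = -7.342 − 4.83 = -12.172
L/L_☉ = 10^(−0.4 × -12.172) = 73930

L/L_☉ ≈ 73900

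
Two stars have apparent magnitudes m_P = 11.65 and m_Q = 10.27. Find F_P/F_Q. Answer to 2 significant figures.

Δm = 11.65 − (10.27) = 1.38
Flux ratio = 10^(−0.4 Δm) = 10^(−0.4 × 1.38) = 10^-0.552 = 0.2805

F_P/F_Q ≈ 0.28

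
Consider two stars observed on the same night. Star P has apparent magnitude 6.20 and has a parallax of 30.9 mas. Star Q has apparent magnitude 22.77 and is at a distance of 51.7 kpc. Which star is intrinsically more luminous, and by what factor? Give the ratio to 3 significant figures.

Star P: p = 30.9 mas = 0.0309″ → d = 1/p = 32.36 pc
Star P: M = m − 5 log₁₀ d + 5 = 6.20 − 5·1.5100 + 5 = 3.650
Star Q: d = 51.7 kpc = 51700 pc
Star Q: M = m − 5 log₁₀ d + 5 = 22.77 − 5·4.7135 + 5 = 4.203
ΔM = M_P − M_Q = 3.650 − (4.203) = -0.553; smaller M is more luminous → Star P.
L ratio = 10^(0.4 |ΔM|) = 10^0.221 = 1.664

Star P is more luminous, by a factor of 1.66.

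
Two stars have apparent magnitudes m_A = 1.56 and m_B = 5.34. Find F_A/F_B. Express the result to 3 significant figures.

Δm = 1.56 − (5.34) = -3.78
Flux ratio = 10^(−0.4 Δm) = 10^(−0.4 × -3.78) = 10^1.512 = 32.51

F_A/F_B ≈ 32.5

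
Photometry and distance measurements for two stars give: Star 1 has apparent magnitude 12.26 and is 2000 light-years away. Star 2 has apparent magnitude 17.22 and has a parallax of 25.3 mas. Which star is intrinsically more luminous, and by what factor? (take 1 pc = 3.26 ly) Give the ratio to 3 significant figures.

Star 1 is more luminous, by a factor of 23200.

Star 1: d = 2000 ly / 3.26 = 613.5 pc
Star 1: M = m − 5 log₁₀ d + 5 = 12.26 − 5·2.7878 + 5 = 3.321
Star 2: p = 25.3 mas = 0.0253″ → d = 1/p = 39.53 pc
Star 2: M = m − 5 log₁₀ d + 5 = 17.22 − 5·1.5969 + 5 = 14.236
ΔM = M_1 − M_2 = 3.321 − (14.236) = -10.915; smaller M is more luminous → Star 1.
L ratio = 10^(0.4 |ΔM|) = 10^4.366 = 23220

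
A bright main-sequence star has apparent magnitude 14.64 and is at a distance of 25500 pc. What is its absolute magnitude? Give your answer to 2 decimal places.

5 log₁₀(d/10 pc) = 5 log₁₀(25500) − 5 = 17.033
M = m − 5 log₁₀(d/10) = 14.64 − 17.033 = -2.393

M ≈ -2.39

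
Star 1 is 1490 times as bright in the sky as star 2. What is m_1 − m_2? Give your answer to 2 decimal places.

m_1 − m_2 ≈ -7.93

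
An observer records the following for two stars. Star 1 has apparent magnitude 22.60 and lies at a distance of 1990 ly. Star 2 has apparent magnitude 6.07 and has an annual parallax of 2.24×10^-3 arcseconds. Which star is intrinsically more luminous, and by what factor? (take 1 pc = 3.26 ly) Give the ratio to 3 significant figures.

Star 1: d = 1990 ly / 3.26 = 610.4 pc
Star 1: M = m − 5 log₁₀ d + 5 = 22.60 − 5·2.7856 + 5 = 13.672
Star 2: d = 1/p = 1/2.24×10^-3″ = 446.4 pc
Star 2: M = m − 5 log₁₀ d + 5 = 6.07 − 5·2.6498 + 5 = -2.179
ΔM = M_1 − M_2 = 13.672 − (-2.179) = 15.851; smaller M is more luminous → Star 2.
L ratio = 10^(0.4 |ΔM|) = 10^6.340 = 2.189×10^6

Star 2 is more luminous, by a factor of 2.19×10^6.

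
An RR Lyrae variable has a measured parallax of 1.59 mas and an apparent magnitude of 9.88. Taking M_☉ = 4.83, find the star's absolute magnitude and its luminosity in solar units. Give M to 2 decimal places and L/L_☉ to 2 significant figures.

d = 1/p = 1000/1.59 mas = 628.9 pc
M = m − 5 log₁₀ d + 5 = 9.88 − 5·2.7986 + 5 = 0.887
M − M_☉ = 0.887 − 4.83 = -3.943
L/L_☉ = 10^(−0.4 × -3.943) = 37.78

M ≈ 0.89; L/L_☉ ≈ 38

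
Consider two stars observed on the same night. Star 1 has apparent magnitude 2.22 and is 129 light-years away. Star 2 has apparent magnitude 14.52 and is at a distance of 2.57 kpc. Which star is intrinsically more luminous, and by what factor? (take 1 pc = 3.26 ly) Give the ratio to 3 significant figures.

Star 1: d = 129 ly / 3.26 = 39.57 pc
Star 1: M = m − 5 log₁₀ d + 5 = 2.22 − 5·1.5974 + 5 = -0.767
Star 2: d = 2.57 kpc = 2570 pc
Star 2: M = m − 5 log₁₀ d + 5 = 14.52 − 5·3.4099 + 5 = 2.470
ΔM = M_1 − M_2 = -0.767 − (2.470) = -3.237; smaller M is more luminous → Star 1.
L ratio = 10^(0.4 |ΔM|) = 10^1.295 = 19.72

Star 1 is more luminous, by a factor of 19.7.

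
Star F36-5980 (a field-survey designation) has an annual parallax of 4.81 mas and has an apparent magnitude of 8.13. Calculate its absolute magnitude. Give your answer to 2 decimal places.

p = 4.81 mas = 4.81×10^-3″ → d = 1/p = 207.9 pc
5 log₁₀(d/10 pc) = 5 log₁₀(207.9) − 5 = 6.589
M = m − 5 log₁₀(d/10) = 8.13 − 6.589 = 1.541

M ≈ 1.54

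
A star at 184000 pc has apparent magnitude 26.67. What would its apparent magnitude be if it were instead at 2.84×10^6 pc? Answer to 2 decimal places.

m ≈ 32.61

Flux ∝ 1/d², so Δm = 5 log₁₀(d₂/d₁) = 5 log₁₀(2.84×10^6/184000) = 5.943
m₂ = m₁ + Δm = 26.67 + (5.943) = 32.613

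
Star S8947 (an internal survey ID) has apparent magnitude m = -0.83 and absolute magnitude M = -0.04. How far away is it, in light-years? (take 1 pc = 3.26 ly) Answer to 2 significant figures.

μ = m − M = -0.790
m − M = 5 log₁₀ d − 5
log₁₀ d = (m − M)/5 + 1 = 0.8420
d = 10^0.8420 = 6.950 pc
= 22.66 ly

d ≈ 23 ly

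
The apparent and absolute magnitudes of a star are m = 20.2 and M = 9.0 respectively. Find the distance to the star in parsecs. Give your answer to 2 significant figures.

Distance modulus: m − M = 20.2 − (9.0) = 11.200
m − M = 5 log₁₀ d − 5
log₁₀ d = (m − M)/5 + 1 = 3.2400
d = 10^3.2400 = 1738 pc

d ≈ 1700 pc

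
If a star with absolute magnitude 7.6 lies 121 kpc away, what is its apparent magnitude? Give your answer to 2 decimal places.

m ≈ 28.01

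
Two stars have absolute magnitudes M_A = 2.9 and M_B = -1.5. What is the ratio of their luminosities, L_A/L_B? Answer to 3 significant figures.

L_A/L_B ≈ 0.0174

ΔM = M_A − M_B = 4.4
L_A/L_B = 10^(−0.4 ΔM) = 10^-1.760 = 0.01738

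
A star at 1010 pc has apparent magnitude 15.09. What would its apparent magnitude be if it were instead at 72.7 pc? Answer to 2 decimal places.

m ≈ 9.38

Flux ∝ 1/d², so Δm = 5 log₁₀(d₂/d₁) = 5 log₁₀(72.7/1010) = -5.714
m₂ = m₁ + Δm = 15.09 + (-5.714) = 9.376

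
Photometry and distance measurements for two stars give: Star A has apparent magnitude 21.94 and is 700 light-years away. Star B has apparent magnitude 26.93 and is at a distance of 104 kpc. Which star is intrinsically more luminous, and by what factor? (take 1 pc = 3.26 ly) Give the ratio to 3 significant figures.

Star A: d = 700 ly / 3.26 = 214.7 pc
Star A: M = m − 5 log₁₀ d + 5 = 21.94 − 5·2.3319 + 5 = 15.281
Star B: d = 104 kpc = 104000 pc
Star B: M = m − 5 log₁₀ d + 5 = 26.93 − 5·5.0170 + 5 = 6.845
ΔM = M_A − M_B = 15.281 − (6.845) = 8.436; smaller M is more luminous → Star B.
L ratio = 10^(0.4 |ΔM|) = 10^3.374 = 2368

Star B is more luminous, by a factor of 2370.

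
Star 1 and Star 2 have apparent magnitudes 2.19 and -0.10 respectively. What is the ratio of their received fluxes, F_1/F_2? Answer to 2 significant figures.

F_1/F_2 ≈ 0.12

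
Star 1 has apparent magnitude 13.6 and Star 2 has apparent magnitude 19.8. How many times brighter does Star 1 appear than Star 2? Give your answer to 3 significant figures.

302

Δm = 13.6 − (19.8) = -6.2
Flux ratio = 10^(−0.4 Δm) = 10^(−0.4 × -6.2) = 10^2.480 = 302.0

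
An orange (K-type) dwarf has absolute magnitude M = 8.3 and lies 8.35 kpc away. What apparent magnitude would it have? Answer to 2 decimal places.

m ≈ 22.91

d = 8.35 kpc = 8350 pc
m = M + 5 log₁₀ d − 5 = 8.3 + 5·3.9217 − 5 = 22.908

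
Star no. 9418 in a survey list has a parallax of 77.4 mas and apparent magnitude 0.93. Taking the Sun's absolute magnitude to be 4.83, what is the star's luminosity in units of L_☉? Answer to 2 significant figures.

L/L_☉ ≈ 61

d = 1/p = 1000/77.4 mas = 12.92 pc
M = m − 5 log₁₀ d + 5 = 0.93 − 5·1.1113 + 5 = 0.374
M − M_☉ = 0.374 − 4.83 = -4.456
L/L_☉ = 10^(−0.4 × -4.456) = 60.61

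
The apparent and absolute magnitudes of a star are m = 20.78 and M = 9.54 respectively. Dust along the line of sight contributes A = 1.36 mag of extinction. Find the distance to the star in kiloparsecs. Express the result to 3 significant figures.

d ≈ 0.946 kpc

m − M = 5 log₁₀(d/10 pc) + A  ⇒  20.78 − (9.54) − 1.36 = 5 log₁₀(d/10)
9.880 = 5 log₁₀(d/10)
log₁₀ d = (m − M − A)/5 + 1 = 2.9760
d = 10^2.9760 = 946.2 pc
= 0.9462 kpc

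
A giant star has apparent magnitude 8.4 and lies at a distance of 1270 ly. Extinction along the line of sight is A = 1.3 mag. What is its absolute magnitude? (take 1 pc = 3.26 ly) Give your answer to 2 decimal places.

d = 1270 ly / 3.26 = 389.6 pc
5 log₁₀(d/10 pc) = 5 log₁₀(389.6) − 5 = 7.953
M = m − 5 log₁₀(d/10) − A = 8.4 − 7.953 − 1.3 = -0.853

M ≈ -0.85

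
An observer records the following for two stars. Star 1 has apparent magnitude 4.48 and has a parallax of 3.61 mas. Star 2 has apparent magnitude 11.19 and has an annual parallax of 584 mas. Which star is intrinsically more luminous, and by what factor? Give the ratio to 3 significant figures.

Star 1 is more luminous, by a factor of 1.26×10^7.

Star 1: p = 3.61 mas = 3.61×10^-3″ → d = 1/p = 277.0 pc
Star 1: M = m − 5 log₁₀ d + 5 = 4.48 − 5·2.4425 + 5 = -2.732
Star 2: p = 584 mas = 0.584″ → d = 1/p = 1.712 pc
Star 2: M = m − 5 log₁₀ d + 5 = 11.19 − 5·0.2336 + 5 = 15.022
ΔM = M_1 − M_2 = -2.732 − (15.022) = -17.755; smaller M is more luminous → Star 1.
L ratio = 10^(0.4 |ΔM|) = 10^7.102 = 1.264×10^7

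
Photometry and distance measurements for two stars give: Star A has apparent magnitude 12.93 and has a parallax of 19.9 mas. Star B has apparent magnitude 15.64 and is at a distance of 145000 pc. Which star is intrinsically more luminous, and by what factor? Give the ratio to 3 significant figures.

Star B is more luminous, by a factor of 686000.

Star A: p = 19.9 mas = 0.0199″ → d = 1/p = 50.25 pc
Star A: M = m − 5 log₁₀ d + 5 = 12.93 − 5·1.7011 + 5 = 9.424
Star B: M = m − 5 log₁₀ d + 5 = 15.64 − 5·5.1614 + 5 = -5.167
ΔM = M_A − M_B = 9.424 − (-5.167) = 14.591; smaller M is more luminous → Star B.
L ratio = 10^(0.4 |ΔM|) = 10^5.836 = 686200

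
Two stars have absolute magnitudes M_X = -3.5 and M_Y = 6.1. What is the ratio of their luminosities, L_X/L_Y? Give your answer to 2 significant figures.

L_X/L_Y ≈ 6900

ΔM = M_X − M_Y = -9.6
L_X/L_Y = 10^(−0.4 ΔM) = 10^3.840 = 6918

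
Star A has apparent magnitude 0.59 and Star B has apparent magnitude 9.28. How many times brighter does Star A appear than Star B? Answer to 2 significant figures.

3000

Magnitude difference = -8.69
Flux ratio = 10^(−0.4 Δm) = 10^(−0.4 × -8.69) = 10^3.476 = 2992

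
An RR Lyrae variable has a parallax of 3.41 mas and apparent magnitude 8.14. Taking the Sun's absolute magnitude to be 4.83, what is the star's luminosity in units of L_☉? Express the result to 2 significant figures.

L/L_☉ ≈ 41

d = 1/p = 1000/3.41 mas = 293.3 pc
M = m − 5 log₁₀ d + 5 = 8.14 − 5·2.4672 + 5 = 0.804
M − M_☉ = 0.804 − 4.83 = -4.026
L/L_☉ = 10^(−0.4 × -4.026) = 40.78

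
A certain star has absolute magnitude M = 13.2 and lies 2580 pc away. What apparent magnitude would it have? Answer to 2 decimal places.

m ≈ 25.26

m = M + 5 log₁₀ d − 5 = 13.2 + 5·3.4116 − 5 = 25.258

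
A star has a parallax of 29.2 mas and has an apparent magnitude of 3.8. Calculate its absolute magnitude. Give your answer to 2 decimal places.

p = 29.2 mas = 0.0292″ → d = 1/p = 34.25 pc
5 log₁₀(d/10 pc) = 5 log₁₀(34.25) − 5 = 2.673
M = m − 5 log₁₀(d/10) = 3.8 − 2.673 = 1.127

M ≈ 1.13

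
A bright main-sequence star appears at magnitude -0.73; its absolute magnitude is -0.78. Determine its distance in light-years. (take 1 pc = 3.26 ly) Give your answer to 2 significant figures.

μ = m − M = 0.050
m − M = 5 log₁₀ d − 5
log₁₀ d = (m − M)/5 + 1 = 1.0100
d = 10^1.0100 = 10.23 pc
= 33.36 ly

d ≈ 33 ly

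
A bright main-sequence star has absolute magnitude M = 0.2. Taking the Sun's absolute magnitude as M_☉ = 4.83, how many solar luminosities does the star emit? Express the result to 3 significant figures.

L/L_☉ ≈ 71.1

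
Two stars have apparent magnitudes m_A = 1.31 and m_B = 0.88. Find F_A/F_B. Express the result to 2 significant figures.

Magnitude difference = 0.43
Flux ratio = 10^(−0.4 Δm) = 10^(−0.4 × 0.43) = 10^-0.172 = 0.6730

F_A/F_B ≈ 0.67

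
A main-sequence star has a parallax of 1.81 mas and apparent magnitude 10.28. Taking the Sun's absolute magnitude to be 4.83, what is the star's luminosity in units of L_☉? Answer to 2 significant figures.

d = 1/p = 1000/1.81 mas = 552.5 pc
M = m − 5 log₁₀ d + 5 = 10.28 − 5·2.7423 + 5 = 1.568
M − M_☉ = 1.568 − 4.83 = -3.262
L/L_☉ = 10^(−0.4 × -3.262) = 20.17

L/L_☉ ≈ 20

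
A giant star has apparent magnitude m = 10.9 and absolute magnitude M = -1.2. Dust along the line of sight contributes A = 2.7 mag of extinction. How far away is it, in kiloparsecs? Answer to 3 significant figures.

d ≈ 0.759 kpc

m − M = 5 log₁₀(d/10 pc) + A  ⇒  10.9 − (-1.2) − 2.7 = 5 log₁₀(d/10)
9.400 = 5 log₁₀(d/10)
log₁₀ d = (m − M − A)/5 + 1 = 2.8800
d = 10^2.8800 = 758.6 pc
= 0.7586 kpc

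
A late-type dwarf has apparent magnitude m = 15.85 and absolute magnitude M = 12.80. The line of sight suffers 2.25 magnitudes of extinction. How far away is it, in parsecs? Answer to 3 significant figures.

m − M = 5 log₁₀(d/10 pc) + A  ⇒  15.85 − (12.80) − 2.25 = 5 log₁₀(d/10)
0.800 = 5 log₁₀(d/10)
log₁₀ d = (m − M − A)/5 + 1 = 1.1600
d = 10^1.1600 = 14.45 pc

d ≈ 14.5 pc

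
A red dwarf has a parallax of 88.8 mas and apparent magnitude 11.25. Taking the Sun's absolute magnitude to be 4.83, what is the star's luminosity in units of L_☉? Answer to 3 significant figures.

L/L_☉ ≈ 3.43×10^-3

d = 1/p = 1000/88.8 mas = 11.26 pc
M = m − 5 log₁₀ d + 5 = 11.25 − 5·1.0516 + 5 = 10.992
M − M_☉ = 10.992 − 4.83 = 6.162
L/L_☉ = 10^(−0.4 × 6.162) = 3.429×10^-3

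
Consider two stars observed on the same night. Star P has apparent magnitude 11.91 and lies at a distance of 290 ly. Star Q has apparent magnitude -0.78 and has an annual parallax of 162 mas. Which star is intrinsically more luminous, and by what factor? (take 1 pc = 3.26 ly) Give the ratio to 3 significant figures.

Star P: d = 290 ly / 3.26 = 88.96 pc
Star P: M = m − 5 log₁₀ d + 5 = 11.91 − 5·1.9492 + 5 = 7.164
Star Q: p = 162 mas = 0.162″ → d = 1/p = 6.173 pc
Star Q: M = m − 5 log₁₀ d + 5 = -0.78 − 5·0.7905 + 5 = 0.268
ΔM = M_P − M_Q = 7.164 − (0.268) = 6.897; smaller M is more luminous → Star Q.
L ratio = 10^(0.4 |ΔM|) = 10^2.759 = 573.6

Star Q is more luminous, by a factor of 574.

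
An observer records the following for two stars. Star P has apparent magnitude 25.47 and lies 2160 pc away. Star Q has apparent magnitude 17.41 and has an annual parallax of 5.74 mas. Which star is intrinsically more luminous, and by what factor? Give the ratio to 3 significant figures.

Star P: M = m − 5 log₁₀ d + 5 = 25.47 − 5·3.3345 + 5 = 13.798
Star Q: p = 5.74 mas = 5.74×10^-3″ → d = 1/p = 174.2 pc
Star Q: M = m − 5 log₁₀ d + 5 = 17.41 − 5·2.2411 + 5 = 11.205
ΔM = M_P − M_Q = 13.798 − (11.205) = 2.593; smaller M is more luminous → Star Q.
L ratio = 10^(0.4 |ΔM|) = 10^1.037 = 10.90

Star Q is more luminous, by a factor of 10.9.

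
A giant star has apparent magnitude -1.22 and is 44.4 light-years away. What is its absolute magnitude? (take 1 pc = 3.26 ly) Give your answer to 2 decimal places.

M ≈ -1.89

d = 44.4 ly / 3.26 = 13.62 pc
5 log₁₀(d/10 pc) = 5 log₁₀(13.62) − 5 = 0.671
M = m − 5 log₁₀(d/10) = -1.22 − 0.671 = -1.891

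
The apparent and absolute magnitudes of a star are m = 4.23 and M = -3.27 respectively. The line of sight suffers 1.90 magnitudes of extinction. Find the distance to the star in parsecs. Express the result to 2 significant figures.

m − M = 5 log₁₀(d/10 pc) + A  ⇒  4.23 − (-3.27) − 1.90 = 5 log₁₀(d/10)
5.600 = 5 log₁₀(d/10)
log₁₀ d = (m − M − A)/5 + 1 = 2.1200
d = 10^2.1200 = 131.8 pc

d ≈ 130 pc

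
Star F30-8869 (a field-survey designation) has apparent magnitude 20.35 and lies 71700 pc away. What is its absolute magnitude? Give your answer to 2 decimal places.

5 log₁₀(d/10 pc) = 5 log₁₀(71700) − 5 = 19.278
M = m − 5 log₁₀(d/10) = 20.35 − 19.278 = 1.072

M ≈ 1.07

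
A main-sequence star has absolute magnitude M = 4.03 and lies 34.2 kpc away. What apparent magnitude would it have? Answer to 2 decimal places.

d = 34.2 kpc = 34200 pc
m = M + 5 log₁₀ d − 5 = 4.03 + 5·4.5340 − 5 = 21.700

m ≈ 21.70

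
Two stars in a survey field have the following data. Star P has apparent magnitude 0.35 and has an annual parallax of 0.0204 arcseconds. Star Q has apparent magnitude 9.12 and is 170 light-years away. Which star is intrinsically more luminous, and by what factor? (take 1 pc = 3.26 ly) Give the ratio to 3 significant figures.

Star P: d = 1/p = 1/0.0204″ = 49.02 pc
Star P: M = m − 5 log₁₀ d + 5 = 0.35 − 5·1.6904 + 5 = -3.102
Star Q: d = 170 ly / 3.26 = 52.15 pc
Star Q: M = m − 5 log₁₀ d + 5 = 9.12 − 5·1.7172 + 5 = 5.534
ΔM = M_P − M_Q = -3.102 − (5.534) = -8.636; smaller M is more luminous → Star P.
L ratio = 10^(0.4 |ΔM|) = 10^3.454 = 2846

Star P is more luminous, by a factor of 2850.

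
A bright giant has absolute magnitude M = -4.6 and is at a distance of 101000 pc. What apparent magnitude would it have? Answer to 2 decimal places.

m = M + 5 log₁₀ d − 5 = -4.6 + 5·5.0043 − 5 = 15.422

m ≈ 15.42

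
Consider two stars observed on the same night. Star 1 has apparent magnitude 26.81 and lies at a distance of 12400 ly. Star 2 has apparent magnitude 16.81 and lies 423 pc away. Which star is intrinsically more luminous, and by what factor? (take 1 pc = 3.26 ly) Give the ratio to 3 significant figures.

Star 1: d = 12400 ly / 3.26 = 3804 pc
Star 1: M = m − 5 log₁₀ d + 5 = 26.81 − 5·3.5802 + 5 = 13.909
Star 2: M = m − 5 log₁₀ d + 5 = 16.81 − 5·2.6263 + 5 = 8.678
ΔM = M_1 − M_2 = 13.909 − (8.678) = 5.231; smaller M is more luminous → Star 2.
L ratio = 10^(0.4 |ΔM|) = 10^2.092 = 123.7

Star 2 is more luminous, by a factor of 124.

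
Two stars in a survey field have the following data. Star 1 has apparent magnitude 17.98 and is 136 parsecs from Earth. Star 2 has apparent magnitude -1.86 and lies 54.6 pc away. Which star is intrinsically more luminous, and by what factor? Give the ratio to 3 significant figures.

Star 1: M = m − 5 log₁₀ d + 5 = 17.98 − 5·2.1335 + 5 = 12.312
Star 2: M = m − 5 log₁₀ d + 5 = -1.86 − 5·1.7372 + 5 = -5.546
ΔM = M_1 − M_2 = 12.312 − (-5.546) = 17.858; smaller M is more luminous → Star 2.
L ratio = 10^(0.4 |ΔM|) = 10^7.143 = 1.391×10^7

Star 2 is more luminous, by a factor of 1.39×10^7.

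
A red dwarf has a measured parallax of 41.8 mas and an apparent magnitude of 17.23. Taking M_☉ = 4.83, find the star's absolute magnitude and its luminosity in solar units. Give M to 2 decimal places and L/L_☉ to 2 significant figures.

M ≈ 15.34; L/L_☉ ≈ 6.3×10^-5

d = 1/p = 1000/41.8 mas = 23.92 pc
M = m − 5 log₁₀ d + 5 = 17.23 − 5·1.3788 + 5 = 15.336
M − M_☉ = 15.336 − 4.83 = 10.506
L/L_☉ = 10^(−0.4 × 10.506) = 6.275×10^-5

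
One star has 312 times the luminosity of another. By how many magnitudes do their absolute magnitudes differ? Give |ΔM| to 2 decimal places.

|ΔM| ≈ 6.24

Pogson: ΔM = −2.5 log₁₀(ratio) = −2.5 log₁₀(312) = −2.5 × 2.4942 = -6.235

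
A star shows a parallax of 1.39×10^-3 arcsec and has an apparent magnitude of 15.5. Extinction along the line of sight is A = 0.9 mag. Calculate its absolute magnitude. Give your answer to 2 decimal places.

M ≈ 5.32

d = 1/p = 1/1.39×10^-3″ = 719.4 pc
5 log₁₀(d/10 pc) = 5 log₁₀(719.4) − 5 = 9.285
M = m − 5 log₁₀(d/10) − A = 15.5 − 9.285 − 0.9 = 5.315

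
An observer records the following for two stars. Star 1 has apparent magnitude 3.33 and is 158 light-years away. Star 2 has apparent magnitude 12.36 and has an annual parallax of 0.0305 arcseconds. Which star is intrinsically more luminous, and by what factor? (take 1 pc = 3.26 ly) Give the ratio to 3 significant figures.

Star 1: d = 158 ly / 3.26 = 48.47 pc
Star 1: M = m − 5 log₁₀ d + 5 = 3.33 − 5·1.6854 + 5 = -0.097
Star 2: d = 1/p = 1/0.0305″ = 32.79 pc
Star 2: M = m − 5 log₁₀ d + 5 = 12.36 − 5·1.5157 + 5 = 9.781
ΔM = M_1 − M_2 = -0.097 − (9.781) = -9.879; smaller M is more luminous → Star 1.
L ratio = 10^(0.4 |ΔM|) = 10^3.951 = 8943

Star 1 is more luminous, by a factor of 8940.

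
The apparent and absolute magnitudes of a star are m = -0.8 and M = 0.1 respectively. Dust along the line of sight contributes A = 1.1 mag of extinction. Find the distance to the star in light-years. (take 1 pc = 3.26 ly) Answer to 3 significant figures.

d ≈ 13.0 ly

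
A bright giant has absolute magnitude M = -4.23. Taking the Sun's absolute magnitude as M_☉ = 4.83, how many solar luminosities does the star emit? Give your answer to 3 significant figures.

L/L_☉ ≈ 4210

M − M_☉ = -4.23 − 4.83 = -9.060
L/L_☉ = 10^(−0.4 (M − M_☉)) = 10^3.624 = 4207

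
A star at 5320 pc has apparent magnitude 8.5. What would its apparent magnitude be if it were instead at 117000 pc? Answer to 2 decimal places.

Flux ∝ 1/d², so Δm = 5 log₁₀(d₂/d₁) = 5 log₁₀(117000/5320) = 6.711
m₂ = m₁ + Δm = 8.5 + (6.711) = 15.211

m ≈ 15.21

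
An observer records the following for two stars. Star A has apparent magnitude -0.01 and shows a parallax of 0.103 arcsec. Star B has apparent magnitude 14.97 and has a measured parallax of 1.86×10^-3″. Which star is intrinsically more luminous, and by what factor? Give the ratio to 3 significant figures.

Star A: d = 1/p = 1/0.103″ = 9.709 pc
Star A: M = m − 5 log₁₀ d + 5 = -0.01 − 5·0.9872 + 5 = 0.054
Star B: d = 1/p = 1/1.86×10^-3″ = 537.6 pc
Star B: M = m − 5 log₁₀ d + 5 = 14.97 − 5·2.7305 + 5 = 6.318
ΔM = M_A − M_B = 0.054 − (6.318) = -6.263; smaller M is more luminous → Star A.
L ratio = 10^(0.4 |ΔM|) = 10^2.505 = 320.1

Star A is more luminous, by a factor of 320.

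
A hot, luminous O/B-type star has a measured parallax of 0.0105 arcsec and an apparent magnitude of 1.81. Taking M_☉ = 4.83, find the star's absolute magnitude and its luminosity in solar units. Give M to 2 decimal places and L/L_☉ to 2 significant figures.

M ≈ -3.08; L/L_☉ ≈ 1500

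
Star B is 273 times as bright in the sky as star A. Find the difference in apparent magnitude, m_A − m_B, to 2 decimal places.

Pogson: Δm = −2.5 log₁₀(ratio) = −2.5 log₁₀(273) = −2.5 × 2.4362 = -6.090
Star B is brighter so has the smaller magnitude: m_A − m_B is positive.

m_A − m_B ≈ 6.09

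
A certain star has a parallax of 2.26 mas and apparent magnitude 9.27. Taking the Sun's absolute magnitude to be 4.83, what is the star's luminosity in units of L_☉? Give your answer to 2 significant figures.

d = 1/p = 1000/2.26 mas = 442.5 pc
M = m − 5 log₁₀ d + 5 = 9.27 − 5·2.6459 + 5 = 1.041
M − M_☉ = 1.041 − 4.83 = -3.789
L/L_☉ = 10^(−0.4 × -3.789) = 32.79

L/L_☉ ≈ 33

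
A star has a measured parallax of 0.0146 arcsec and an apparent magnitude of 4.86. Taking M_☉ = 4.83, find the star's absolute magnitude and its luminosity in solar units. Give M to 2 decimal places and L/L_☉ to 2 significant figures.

d = 1/p = 1/0.0146″ = 68.49 pc
M = m − 5 log₁₀ d + 5 = 4.86 − 5·1.8356 + 5 = 0.682
M − M_☉ = 0.682 − 4.83 = -4.148
L/L_☉ = 10^(−0.4 × -4.148) = 45.63

M ≈ 0.68; L/L_☉ ≈ 46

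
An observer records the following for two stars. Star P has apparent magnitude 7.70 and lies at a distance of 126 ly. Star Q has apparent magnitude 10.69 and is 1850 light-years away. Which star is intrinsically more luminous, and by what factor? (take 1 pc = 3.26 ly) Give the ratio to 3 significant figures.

Star P: d = 126 ly / 3.26 = 38.65 pc
Star P: M = m − 5 log₁₀ d + 5 = 7.70 − 5·1.5872 + 5 = 4.764
Star Q: d = 1850 ly / 3.26 = 567.5 pc
Star Q: M = m − 5 log₁₀ d + 5 = 10.69 − 5·2.7540 + 5 = 1.920
ΔM = M_P − M_Q = 4.764 − (1.920) = 2.844; smaller M is more luminous → Star Q.
L ratio = 10^(0.4 |ΔM|) = 10^1.138 = 13.73

Star Q is more luminous, by a factor of 13.7.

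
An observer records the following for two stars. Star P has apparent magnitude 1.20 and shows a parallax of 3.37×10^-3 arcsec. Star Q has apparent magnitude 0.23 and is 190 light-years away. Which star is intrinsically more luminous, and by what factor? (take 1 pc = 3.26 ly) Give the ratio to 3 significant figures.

Star P is more luminous, by a factor of 10.6.

Star P: d = 1/p = 1/3.37×10^-3″ = 296.7 pc
Star P: M = m − 5 log₁₀ d + 5 = 1.20 − 5·2.4724 + 5 = -6.162
Star Q: d = 190 ly / 3.26 = 58.28 pc
Star Q: M = m − 5 log₁₀ d + 5 = 0.23 − 5·1.7655 + 5 = -3.598
ΔM = M_P − M_Q = -6.162 − (-3.598) = -2.564; smaller M is more luminous → Star P.
L ratio = 10^(0.4 |ΔM|) = 10^1.026 = 10.61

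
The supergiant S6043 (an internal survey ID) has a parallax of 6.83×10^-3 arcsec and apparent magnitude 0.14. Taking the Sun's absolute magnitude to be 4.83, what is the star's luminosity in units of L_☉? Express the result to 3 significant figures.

L/L_☉ ≈ 16100

d = 1/p = 1/6.83×10^-3″ = 146.4 pc
M = m − 5 log₁₀ d + 5 = 0.14 − 5·2.1656 + 5 = -5.688
M − M_☉ = -5.688 − 4.83 = -10.518
L/L_☉ = 10^(−0.4 × -10.518) = 16110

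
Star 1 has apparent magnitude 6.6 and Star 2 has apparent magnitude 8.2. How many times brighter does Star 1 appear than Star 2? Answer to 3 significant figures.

4.37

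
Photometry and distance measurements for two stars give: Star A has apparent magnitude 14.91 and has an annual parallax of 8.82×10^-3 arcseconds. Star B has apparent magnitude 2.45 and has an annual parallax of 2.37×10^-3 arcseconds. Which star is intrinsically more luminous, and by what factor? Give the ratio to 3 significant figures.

Star B is more luminous, by a factor of 1.33×10^6.

Star A: d = 1/p = 1/8.82×10^-3″ = 113.4 pc
Star A: M = m − 5 log₁₀ d + 5 = 14.91 − 5·2.0545 + 5 = 9.637
Star B: d = 1/p = 1/2.37×10^-3″ = 421.9 pc
Star B: M = m − 5 log₁₀ d + 5 = 2.45 − 5·2.6253 + 5 = -5.676
ΔM = M_A − M_B = 9.637 − (-5.676) = 15.314; smaller M is more luminous → Star B.
L ratio = 10^(0.4 |ΔM|) = 10^6.125 = 1.335×10^6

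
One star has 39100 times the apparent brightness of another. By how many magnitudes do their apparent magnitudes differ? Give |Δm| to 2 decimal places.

Pogson: Δm = −2.5 log₁₀(ratio) = −2.5 log₁₀(39100) = −2.5 × 4.5922 = -11.480

|Δm| ≈ 11.48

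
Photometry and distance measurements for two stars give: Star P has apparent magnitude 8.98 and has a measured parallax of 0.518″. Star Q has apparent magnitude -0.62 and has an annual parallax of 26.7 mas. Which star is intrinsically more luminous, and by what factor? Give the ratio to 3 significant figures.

Star Q is more luminous, by a factor of 2.60×10^6.

Star P: d = 1/p = 1/0.518″ = 1.931 pc
Star P: M = m − 5 log₁₀ d + 5 = 8.98 − 5·0.2857 + 5 = 12.552
Star Q: p = 26.7 mas = 0.0267″ → d = 1/p = 37.45 pc
Star Q: M = m − 5 log₁₀ d + 5 = -0.62 − 5·1.5735 + 5 = -3.487
ΔM = M_P − M_Q = 12.552 − (-3.487) = 16.039; smaller M is more luminous → Star Q.
L ratio = 10^(0.4 |ΔM|) = 10^6.416 = 2.604×10^6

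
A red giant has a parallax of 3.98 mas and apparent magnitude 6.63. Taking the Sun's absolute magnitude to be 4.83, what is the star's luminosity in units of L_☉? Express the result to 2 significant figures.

L/L_☉ ≈ 120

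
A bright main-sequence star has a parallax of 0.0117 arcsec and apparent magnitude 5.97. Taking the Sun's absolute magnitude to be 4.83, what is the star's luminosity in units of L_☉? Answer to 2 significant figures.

L/L_☉ ≈ 26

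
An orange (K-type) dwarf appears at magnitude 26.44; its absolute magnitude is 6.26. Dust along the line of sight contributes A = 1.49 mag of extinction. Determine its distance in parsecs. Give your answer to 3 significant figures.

d ≈ 54700 pc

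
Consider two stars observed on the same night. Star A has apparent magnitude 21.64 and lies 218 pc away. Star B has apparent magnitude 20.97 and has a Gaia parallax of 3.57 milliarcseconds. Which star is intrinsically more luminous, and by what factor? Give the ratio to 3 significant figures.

Star B is more luminous, by a factor of 3.06.

Star A: M = m − 5 log₁₀ d + 5 = 21.64 − 5·2.3385 + 5 = 14.948
Star B: p = 3.57 mas = 3.57×10^-3″ → d = 1/p = 280.1 pc
Star B: M = m − 5 log₁₀ d + 5 = 20.97 − 5·2.4473 + 5 = 13.733
ΔM = M_A − M_B = 14.948 − (13.733) = 1.214; smaller M is more luminous → Star B.
L ratio = 10^(0.4 |ΔM|) = 10^0.486 = 3.060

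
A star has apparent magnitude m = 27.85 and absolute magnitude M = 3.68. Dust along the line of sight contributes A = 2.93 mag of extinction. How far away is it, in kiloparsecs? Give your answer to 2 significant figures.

m − M = 5 log₁₀(d/10 pc) + A  ⇒  27.85 − (3.68) − 2.93 = 5 log₁₀(d/10)
21.240 = 5 log₁₀(d/10)
log₁₀ d = (m − M − A)/5 + 1 = 5.2480
d = 10^5.2480 = 177000 pc
= 177.0 kpc

d ≈ 180 kpc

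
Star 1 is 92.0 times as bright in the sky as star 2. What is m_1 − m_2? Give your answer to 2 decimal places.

Pogson: Δm = −2.5 log₁₀(ratio) = −2.5 log₁₀(92.0) = −2.5 × 1.9638 = -4.909
Star 1 is brighter, so it has the smaller magnitude: the difference is negative.

m_1 − m_2 ≈ -4.91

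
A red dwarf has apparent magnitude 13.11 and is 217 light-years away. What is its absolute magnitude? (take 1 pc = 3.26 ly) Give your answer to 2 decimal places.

M ≈ 8.99

d = 217 ly / 3.26 = 66.56 pc
5 log₁₀(d/10 pc) = 5 log₁₀(66.56) − 5 = 4.116
M = m − 5 log₁₀(d/10) = 13.11 − 4.116 = 8.994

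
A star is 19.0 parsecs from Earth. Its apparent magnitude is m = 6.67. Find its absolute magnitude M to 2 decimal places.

5 log₁₀(d/10 pc) = 5 log₁₀(19.00) − 5 = 1.394
M = m − 5 log₁₀(d/10) = 6.67 − 1.394 = 5.276

M ≈ 5.28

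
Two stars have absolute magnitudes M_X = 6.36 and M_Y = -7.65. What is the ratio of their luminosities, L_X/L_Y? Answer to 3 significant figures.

ΔM = M_X − M_Y = 14.01
L_X/L_Y = 10^(−0.4 ΔM) = 10^-5.604 = 2.489×10^-6

L_X/L_Y ≈ 2.49×10^-6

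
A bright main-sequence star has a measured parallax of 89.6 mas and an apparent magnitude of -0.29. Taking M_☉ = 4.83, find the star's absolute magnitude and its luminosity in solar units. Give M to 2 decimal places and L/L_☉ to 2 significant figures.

d = 1/p = 1000/89.6 mas = 11.16 pc
M = m − 5 log₁₀ d + 5 = -0.29 − 5·1.0477 + 5 = -0.528
M − M_☉ = -0.528 − 4.83 = -5.358
L/L_☉ = 10^(−0.4 × -5.358) = 139.1

M ≈ -0.53; L/L_☉ ≈ 140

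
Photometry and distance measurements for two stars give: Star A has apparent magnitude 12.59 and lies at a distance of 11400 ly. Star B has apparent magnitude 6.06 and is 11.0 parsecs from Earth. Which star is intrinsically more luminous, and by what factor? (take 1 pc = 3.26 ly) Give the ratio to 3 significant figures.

Star A is more luminous, by a factor of 247.

Star A: d = 11400 ly / 3.26 = 3497 pc
Star A: M = m − 5 log₁₀ d + 5 = 12.59 − 5·3.5437 + 5 = -0.128
Star B: M = m − 5 log₁₀ d + 5 = 6.06 − 5·1.0414 + 5 = 5.853
ΔM = M_A − M_B = -0.128 − (5.853) = -5.981; smaller M is more luminous → Star A.
L ratio = 10^(0.4 |ΔM|) = 10^2.393 = 246.9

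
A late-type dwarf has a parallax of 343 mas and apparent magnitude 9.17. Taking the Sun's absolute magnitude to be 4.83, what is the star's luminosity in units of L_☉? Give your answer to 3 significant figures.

d = 1/p = 1000/343 mas = 2.915 pc
M = m − 5 log₁₀ d + 5 = 9.17 − 5·0.4647 + 5 = 11.846
M − M_☉ = 11.846 − 4.83 = 7.016
L/L_☉ = 10^(−0.4 × 7.016) = 1.561×10^-3

L/L_☉ ≈ 1.56×10^-3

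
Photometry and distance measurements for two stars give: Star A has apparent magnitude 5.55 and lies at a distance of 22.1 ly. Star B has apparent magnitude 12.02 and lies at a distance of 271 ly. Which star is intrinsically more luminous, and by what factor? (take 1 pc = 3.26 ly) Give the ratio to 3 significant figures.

Star A is more luminous, by a factor of 2.58.

Star A: d = 22.1 ly / 3.26 = 6.779 pc
Star A: M = m − 5 log₁₀ d + 5 = 5.55 − 5·0.8312 + 5 = 6.394
Star B: d = 271 ly / 3.26 = 83.13 pc
Star B: M = m − 5 log₁₀ d + 5 = 12.02 − 5·1.9198 + 5 = 7.421
ΔM = M_A − M_B = 6.394 − (7.421) = -1.027; smaller M is more luminous → Star A.
L ratio = 10^(0.4 |ΔM|) = 10^0.411 = 2.575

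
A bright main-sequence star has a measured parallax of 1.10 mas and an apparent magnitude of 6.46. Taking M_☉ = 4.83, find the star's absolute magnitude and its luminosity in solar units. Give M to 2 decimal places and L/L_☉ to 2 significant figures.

d = 1/p = 1000/1.10 mas = 909.1 pc
M = m − 5 log₁₀ d + 5 = 6.46 − 5·2.9586 + 5 = -3.333
M − M_☉ = -3.333 − 4.83 = -8.163
L/L_☉ = 10^(−0.4 × -8.163) = 1842

M ≈ -3.33; L/L_☉ ≈ 1800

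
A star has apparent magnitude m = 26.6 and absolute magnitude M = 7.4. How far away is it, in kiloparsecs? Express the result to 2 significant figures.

d ≈ 69 kpc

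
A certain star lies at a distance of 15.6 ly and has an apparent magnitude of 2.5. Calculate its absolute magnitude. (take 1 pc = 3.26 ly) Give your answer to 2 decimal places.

M ≈ 4.10

d = 15.6 ly / 3.26 = 4.785 pc
5 log₁₀(d/10 pc) = 5 log₁₀(4.785) − 5 = -1.600
M = m − 5 log₁₀(d/10) = 2.5 + 1.600 = 4.100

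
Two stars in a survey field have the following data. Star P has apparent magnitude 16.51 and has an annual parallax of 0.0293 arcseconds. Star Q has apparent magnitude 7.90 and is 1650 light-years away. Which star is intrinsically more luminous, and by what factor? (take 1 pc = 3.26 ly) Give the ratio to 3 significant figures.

Star Q is more luminous, by a factor of 611000.

Star P: d = 1/p = 1/0.0293″ = 34.13 pc
Star P: M = m − 5 log₁₀ d + 5 = 16.51 − 5·1.5331 + 5 = 13.844
Star Q: d = 1650 ly / 3.26 = 506.1 pc
Star Q: M = m − 5 log₁₀ d + 5 = 7.90 − 5·2.7043 + 5 = -0.621
ΔM = M_P − M_Q = 13.844 − (-0.621) = 14.466; smaller M is more luminous → Star Q.
L ratio = 10^(0.4 |ΔM|) = 10^5.786 = 611300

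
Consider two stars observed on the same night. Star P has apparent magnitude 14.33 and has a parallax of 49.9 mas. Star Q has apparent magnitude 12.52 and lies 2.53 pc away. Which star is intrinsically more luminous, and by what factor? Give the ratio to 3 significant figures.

Star P: p = 49.9 mas = 0.0499″ → d = 1/p = 20.04 pc
Star P: M = m − 5 log₁₀ d + 5 = 14.33 − 5·1.3019 + 5 = 12.821
Star Q: M = m − 5 log₁₀ d + 5 = 12.52 − 5·0.4031 + 5 = 15.504
ΔM = M_P − M_Q = 12.821 − (15.504) = -2.684; smaller M is more luminous → Star P.
L ratio = 10^(0.4 |ΔM|) = 10^1.074 = 11.85

Star P is more luminous, by a factor of 11.8.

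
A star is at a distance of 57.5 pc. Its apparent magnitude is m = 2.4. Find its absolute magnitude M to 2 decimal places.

5 log₁₀(d/10 pc) = 5 log₁₀(57.50) − 5 = 3.798
M = m − 5 log₁₀(d/10) = 2.4 − 3.798 = -1.398

M ≈ -1.40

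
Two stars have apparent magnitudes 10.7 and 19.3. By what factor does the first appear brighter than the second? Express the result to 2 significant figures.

2800

Δm = 10.7 − (19.3) = -8.6
Flux ratio = 10^(−0.4 Δm) = 10^(−0.4 × -8.6) = 10^3.440 = 2754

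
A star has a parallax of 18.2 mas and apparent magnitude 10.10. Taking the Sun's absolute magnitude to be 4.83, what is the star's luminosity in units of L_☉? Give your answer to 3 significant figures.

d = 1/p = 1000/18.2 mas = 54.95 pc
M = m − 5 log₁₀ d + 5 = 10.10 − 5·1.7399 + 5 = 6.400
M − M_☉ = 6.400 − 4.83 = 1.570
L/L_☉ = 10^(−0.4 × 1.570) = 0.2354

L/L_☉ ≈ 0.235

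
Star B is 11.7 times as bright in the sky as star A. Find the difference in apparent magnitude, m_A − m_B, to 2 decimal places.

m_A − m_B ≈ 2.67

Pogson: Δm = −2.5 log₁₀(ratio) = −2.5 log₁₀(11.7) = −2.5 × 1.0682 = -2.670
Star B is brighter so has the smaller magnitude: m_A − m_B is positive.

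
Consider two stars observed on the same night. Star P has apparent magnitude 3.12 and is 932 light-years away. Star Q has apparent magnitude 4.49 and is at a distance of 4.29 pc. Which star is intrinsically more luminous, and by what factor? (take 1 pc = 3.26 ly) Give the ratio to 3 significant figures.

Star P is more luminous, by a factor of 15700.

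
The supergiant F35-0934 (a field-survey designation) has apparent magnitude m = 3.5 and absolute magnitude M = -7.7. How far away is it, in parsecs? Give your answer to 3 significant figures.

d ≈ 1740 pc

Distance modulus: m − M = 3.5 − (-7.7) = 11.200
m − M = 5 log₁₀ d − 5
log₁₀ d = (m − M)/5 + 1 = 3.2400
d = 10^3.2400 = 1738 pc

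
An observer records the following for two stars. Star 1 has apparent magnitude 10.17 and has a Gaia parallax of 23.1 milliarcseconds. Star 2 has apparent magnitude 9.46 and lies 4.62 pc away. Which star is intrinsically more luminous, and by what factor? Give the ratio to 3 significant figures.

Star 1 is more luminous, by a factor of 45.7.

Star 1: p = 23.1 mas = 0.0231″ → d = 1/p = 43.29 pc
Star 1: M = m − 5 log₁₀ d + 5 = 10.17 − 5·1.6364 + 5 = 6.988
Star 2: M = m − 5 log₁₀ d + 5 = 9.46 − 5·0.6646 + 5 = 11.137
ΔM = M_1 − M_2 = 6.988 − (11.137) = -4.149; smaller M is more luminous → Star 1.
L ratio = 10^(0.4 |ΔM|) = 10^1.659 = 45.66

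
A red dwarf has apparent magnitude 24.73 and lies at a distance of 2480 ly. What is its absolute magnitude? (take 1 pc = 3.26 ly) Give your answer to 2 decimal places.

d = 2480 ly / 3.26 = 760.7 pc
5 log₁₀(d/10 pc) = 5 log₁₀(760.7) − 5 = 9.406
M = m − 5 log₁₀(d/10) = 24.73 − 9.406 = 15.324

M ≈ 15.32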